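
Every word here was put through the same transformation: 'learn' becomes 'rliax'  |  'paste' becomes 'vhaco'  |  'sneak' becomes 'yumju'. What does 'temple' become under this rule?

zluyvp

Letter i (0-indexed) is shifted by i+6, so successive shifts are 6, 7, 8, ….
On temple: t+6=z, e+7=l, m+8=u, p+9=y, l+10=v, e+11=p.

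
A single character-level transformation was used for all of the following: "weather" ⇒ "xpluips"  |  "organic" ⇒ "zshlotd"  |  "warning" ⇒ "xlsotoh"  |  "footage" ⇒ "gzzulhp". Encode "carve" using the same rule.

Vowels shift forward by 11 and consonants shift forward by 1.
For carve: c(cons)+1=d, a(vowel)+11=l, r(cons)+1=s, v(cons)+1=w, e(vowel)+11=p.

dlswp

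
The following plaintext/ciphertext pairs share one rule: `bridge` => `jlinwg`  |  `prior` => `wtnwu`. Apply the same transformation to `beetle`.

jqyjjg

The output letters match the input read backwards, each shifted +5: bridge reversed is egdirb. Two steps: reverse the string, then apply a Caesar shift of +5.
For beetle: reverse → elteeb; then shift: e+5=j, l+5=q, t+5=y, e+5=j, e+5=j, b+5=g.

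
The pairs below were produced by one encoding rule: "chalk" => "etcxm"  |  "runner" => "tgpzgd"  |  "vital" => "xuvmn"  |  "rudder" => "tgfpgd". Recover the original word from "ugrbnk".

supply

Shifts by position in chalk: pos 0: c→e (+2), pos 1: h→t (+12), pos 2: a→c (+2), pos 3: l→x (+12) — repeating every 2. It's a Vigenère-style cipher with numeric key [2,12]: position i shifts by key[i mod 2].
Reversing it on ugrbnk: u−2=s, g−12=u, r−2=p, b−12=p, n−2=l, k−12=y.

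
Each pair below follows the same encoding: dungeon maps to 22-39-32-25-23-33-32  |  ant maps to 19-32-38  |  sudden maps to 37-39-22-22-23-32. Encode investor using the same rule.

27-32-40-23-37-38-33-36

The number is (letter's place in the alphabet, a=1) + 18.
For investor: i=9→27, n=14→32, v=22→40, e=5→23, s=19→37, t=20→38, o=15→33, r=18→36.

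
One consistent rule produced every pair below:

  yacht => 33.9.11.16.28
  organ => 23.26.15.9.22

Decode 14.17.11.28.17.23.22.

y is letter #25 and maps to 33: an offset of 8. Letters become their 1-based position plus 8 (so a→9, b→10, …).
Decoding 14.17.11.28.17.23.22: 14→(14−8)÷1=6=f, 17→(17−8)÷1=9=i, 11→(11−8)÷1=3=c, 28→(28−8)÷1=20=t, 17→(17−8)÷1=9=i, 23→(23−8)÷1=15=o, 22→(22−8)÷1=14=n.

fiction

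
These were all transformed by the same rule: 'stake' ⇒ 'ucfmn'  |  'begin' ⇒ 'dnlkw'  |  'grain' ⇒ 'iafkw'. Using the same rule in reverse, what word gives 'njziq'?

laugh

Shifts by position in stake: pos 0: s→u (+2), pos 1: t→c (+9), pos 2: a→f (+5), pos 3: k→m (+2), pos 4: e→n (+9) — repeating every 3. A repeating key of period 3 is used — shifts +2, +9, +5 over and over.
Undoing it on njziq: n−2=l, j−9=a, z−5=u, i−2=g, q−9=h.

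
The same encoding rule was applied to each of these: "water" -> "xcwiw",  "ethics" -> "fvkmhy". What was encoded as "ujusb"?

throw

Letter i (0-indexed) is shifted by i+1, so successive shifts are 1, 2, 3, ….
Reversing it on ujusb: u−1=t, j−2=h, u−3=r, s−4=o, b−5=w.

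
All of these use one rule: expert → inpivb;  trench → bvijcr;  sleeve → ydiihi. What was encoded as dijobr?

Each letter's alphabet position (a=0..z=25) is mapped through 3·x+22 mod 26 — an affine cipher.
Decoding dijobr: d(3)→9·(3−22)≡11=l; i(8)→9·(8−22)≡4=e; j(9)→9·(9−22)≡13=n; o(14)→9·(14−22)≡6=g; b(1)→9·(1−22)≡19=t; r(17)→9·(17−22)≡7=h (all mod 26).

length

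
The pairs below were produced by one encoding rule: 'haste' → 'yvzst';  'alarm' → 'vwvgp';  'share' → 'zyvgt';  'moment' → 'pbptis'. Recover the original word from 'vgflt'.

h(7)→y(24) and a(0)→v(21) fit y≡19x+21 (mod 26); the inverse of 19 mod 26 is 11. Treating letters as 0–25, the rule is x ↦ 19x + 21 (mod 26).
Undoing it on vgflt: v(21)→11·(21−21)≡0=a; g(6)→11·(6−21)≡17=r; f(5)→11·(5−21)≡6=g; l(11)→11·(11−21)≡20=u; t(19)→11·(19−21)≡4=e (all mod 26).

argue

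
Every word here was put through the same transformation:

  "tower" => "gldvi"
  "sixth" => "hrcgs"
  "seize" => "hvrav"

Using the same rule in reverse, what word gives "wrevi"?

diver

Letters are reflected about the middle of the alphabet (position → 25−position): Atbash.
Decoding wrevi: w↔d, r↔i, e↔v, v↔e, i↔r.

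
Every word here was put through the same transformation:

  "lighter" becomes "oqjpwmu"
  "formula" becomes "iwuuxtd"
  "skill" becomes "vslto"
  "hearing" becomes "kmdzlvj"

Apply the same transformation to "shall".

vpdto

Shifts by position in lighter: pos 0: l→o (+3), pos 1: i→q (+8), pos 2: g→j (+3), pos 3: h→p (+8) — repeating every 2. A repeating key of period 2 is used — shifts +3, +8 over and over.
On shall: s+3=v, h+8=p, a+3=d, l+8=t, l+3=o.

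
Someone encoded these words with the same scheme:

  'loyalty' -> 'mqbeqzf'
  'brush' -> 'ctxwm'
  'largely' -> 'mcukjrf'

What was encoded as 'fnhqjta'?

In loyalty: l→m is +1, o→q is +2, y→b is +3, a→e is +4 — the shift increases by 1 each position. Letter i (0-indexed) is shifted by i+1, so successive shifts are 1, 2, 3, ….
Undoing it on fnhqjta: f−1=e, n−2=l, h−3=e, q−4=m, j−5=e, t−6=n, a−7=t.

element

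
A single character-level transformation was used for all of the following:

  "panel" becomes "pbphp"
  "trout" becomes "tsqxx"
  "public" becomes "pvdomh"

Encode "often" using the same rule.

In panel: p→p is +0, a→b is +1, n→p is +2, e→h is +3 — the shift increases by 1 each position. Each letter shifts forward by its position index (0, 1, 2, …) — the shift grows by one for each successive letter.
Applying it to often: o+0=o, f+1=g, t+2=v, e+3=h, n+4=r.

ogvhr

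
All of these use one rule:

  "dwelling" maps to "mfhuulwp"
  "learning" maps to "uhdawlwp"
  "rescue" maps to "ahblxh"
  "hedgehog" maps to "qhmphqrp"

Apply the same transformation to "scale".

The shift depends on letter class: consonant d→m is +9, but vowel e→h is +3. Vowels shift forward by 3 and consonants shift forward by 9.
For scale: s(cons)+9=b, c(cons)+9=l, a(vowel)+3=d, l(cons)+9=u, e(vowel)+3=h.

blduh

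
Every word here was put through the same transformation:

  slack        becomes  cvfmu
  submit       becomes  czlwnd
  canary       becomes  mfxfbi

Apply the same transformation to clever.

mvjfjb

The shift depends on letter class: consonant s→c is +10, but vowel a→f is +5. Two shifts are in play — +5 for a/e/i/o/u, +10 for every other letter.
Applying it to clever: c(cons)+10=m, l(cons)+10=v, e(vowel)+5=j, v(cons)+10=f, e(vowel)+5=j, r(cons)+10=b.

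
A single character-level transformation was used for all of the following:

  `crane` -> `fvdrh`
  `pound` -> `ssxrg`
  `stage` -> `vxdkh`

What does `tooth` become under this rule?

A repeating key of period 2 is used — shifts +3, +4 over and over.
Applying it to tooth: t+3=w, o+4=s, o+3=r, t+4=x, h+3=k.

wsrxk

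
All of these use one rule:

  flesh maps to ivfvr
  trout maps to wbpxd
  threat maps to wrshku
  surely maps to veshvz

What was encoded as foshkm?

Shifts by position in flesh: pos 0: f→i (+3), pos 1: l→v (+10), pos 2: e→f (+1), pos 3: s→v (+3), pos 4: h→r (+10) — repeating every 3. It's a Vigenère-style cipher with numeric key [3,10,1]: position i shifts by key[i mod 3].
Undoing it on foshkm: f−3=c, o−10=e, s−1=r, h−3=e, k−10=a, m−1=l.

cereal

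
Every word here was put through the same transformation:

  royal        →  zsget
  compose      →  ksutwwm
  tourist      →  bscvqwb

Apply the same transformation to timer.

A repeating key of period 2 is used — shifts +8, +4 over and over.
Applying it to timer: t+8=b, i+4=m, m+8=u, e+4=i, r+8=z.

bmuiz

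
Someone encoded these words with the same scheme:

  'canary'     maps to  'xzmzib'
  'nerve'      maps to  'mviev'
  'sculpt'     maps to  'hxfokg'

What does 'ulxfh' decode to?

Each pair mirrors across the alphabet (c↔x, a↔z, n↔m): positions sum to 25. Letters are reflected about the middle of the alphabet (position → 25−position): Atbash.
Reversing it on ulxfh: u↔f, l↔o, x↔c, f↔u, h↔s.

focus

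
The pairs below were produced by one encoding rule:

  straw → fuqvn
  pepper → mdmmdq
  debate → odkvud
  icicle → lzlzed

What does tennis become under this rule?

Each letter's alphabet position (a=0..z=25) is mapped through 15·x+21 mod 26 — an affine cipher.
On tennis: t(19)→15·19+21≡20=u; e(4)→15·4+21≡3=d; n(13)→15·13+21≡8=i; n(13)→15·13+21≡8=i; i(8)→15·8+21≡11=l; s(18)→15·18+21≡5=f (all mod 26).

udiilf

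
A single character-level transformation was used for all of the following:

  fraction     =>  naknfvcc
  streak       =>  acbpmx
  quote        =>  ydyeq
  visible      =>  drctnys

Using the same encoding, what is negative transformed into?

Letter i (0-indexed) is shifted by i+8, so successive shifts are 8, 9, 10, ….
On negative: n+8=v, e+9=n, g+10=q, a+11=l, t+12=f, i+13=v, v+14=j, e+15=t.

vnqlfvjt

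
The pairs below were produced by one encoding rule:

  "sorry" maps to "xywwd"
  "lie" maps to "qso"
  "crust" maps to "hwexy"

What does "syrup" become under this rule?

The shift depends on letter class: consonant s→x is +5, but vowel o→y is +10. Two shifts are in play — +10 for a/e/i/o/u, +5 for every other letter.
Applying it to syrup: s(cons)+5=x, y(cons)+5=d, r(cons)+5=w, u(vowel)+10=e, p(cons)+5=u.

xdweu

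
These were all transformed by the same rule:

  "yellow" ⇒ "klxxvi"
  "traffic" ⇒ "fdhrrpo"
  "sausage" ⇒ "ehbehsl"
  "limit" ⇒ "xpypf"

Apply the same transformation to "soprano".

The shift depends on letter class: consonant y→k is +12, but vowel e→l is +7. Two shifts are in play — +7 for a/e/i/o/u, +12 for every other letter.
Applying it to soprano: s(cons)+12=e, o(vowel)+7=v, p(cons)+12=b, r(cons)+12=d, a(vowel)+7=h, n(cons)+12=z, o(vowel)+7=v.

evbdhzv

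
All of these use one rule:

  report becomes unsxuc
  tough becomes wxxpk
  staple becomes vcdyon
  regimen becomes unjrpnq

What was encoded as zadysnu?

Shifts by position in report: pos 0: r→u (+3), pos 1: e→n (+9), pos 2: p→s (+3), pos 3: o→x (+9) — repeating every 2. A repeating key of period 2 is used — shifts +3, +9 over and over.
Reversing it on zadysnu: z−3=w, a−9=r, d−3=a, y−9=p, s−3=p, n−9=e, u−3=r.

wrapper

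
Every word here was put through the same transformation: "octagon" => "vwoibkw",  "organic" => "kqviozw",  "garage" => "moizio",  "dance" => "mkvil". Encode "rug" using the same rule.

ocz

The output letters match the input read backwards, each shifted +8: octagon reversed is nogatco. Two steps: reverse the string, then apply a Caesar shift of +8.
For rug: reverse → gur; then shift: g+8=o, u+8=c, r+8=z.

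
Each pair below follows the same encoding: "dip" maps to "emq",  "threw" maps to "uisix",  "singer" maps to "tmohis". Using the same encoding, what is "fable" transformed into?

gecmi

The shift depends on letter class: consonant d→e is +1, but vowel i→m is +4. Two shifts are in play — +4 for a/e/i/o/u, +1 for every other letter.
Applying it to fable: f(cons)+1=g, a(vowel)+4=e, b(cons)+1=c, l(cons)+1=m, e(vowel)+4=i.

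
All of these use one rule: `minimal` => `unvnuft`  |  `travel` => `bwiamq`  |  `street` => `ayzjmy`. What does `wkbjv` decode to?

often

Shifts by position in minimal: pos 0: m→u (+8), pos 1: i→n (+5), pos 2: n→v (+8), pos 3: i→n (+5) — repeating every 2. A repeating key of period 2 is used — shifts +8, +5 over and over.
Reversing it on wkbjv: w−8=o, k−5=f, b−8=t, j−5=e, v−8=n.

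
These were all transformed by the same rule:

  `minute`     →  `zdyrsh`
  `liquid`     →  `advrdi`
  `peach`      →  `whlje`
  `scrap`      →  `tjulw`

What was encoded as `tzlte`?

m(12)→z(25) and i(8)→d(3) fit y≡25x+11 (mod 26); the inverse of 25 mod 26 is 25. Each letter's alphabet position (a=0..z=25) is mapped through 25·x+11 mod 26 — an affine cipher.
Reversing it on tzlte: t(19)→25·(19−11)≡18=s; z(25)→25·(25−11)≡12=m; l(11)→25·(11−11)≡0=a; t(19)→25·(19−11)≡18=s; e(4)→25·(4−11)≡7=h (all mod 26).

smash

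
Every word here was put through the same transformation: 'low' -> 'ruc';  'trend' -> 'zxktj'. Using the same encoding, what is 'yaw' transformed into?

egc

This is a Caesar cipher with shift 6.
On yaw: y+6=e, a+6=g, w+6=c.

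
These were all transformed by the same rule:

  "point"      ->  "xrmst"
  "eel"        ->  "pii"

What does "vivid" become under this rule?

Two steps: reverse the string, then apply a Caesar shift of +4.
For vivid: reverse → diviv; then shift: d+4=h, i+4=m, v+4=z, i+4=m, v+4=z.

hmzmz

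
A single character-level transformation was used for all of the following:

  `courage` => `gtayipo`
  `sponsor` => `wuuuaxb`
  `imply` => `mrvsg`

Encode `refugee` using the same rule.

vjlbono

In courage: c→g is +4, o→t is +5, u→a is +6, r→y is +7 — the shift increases by 1 each position. The shift increases by 1 at each position, starting from +4: 4, 5, 6, ….
For refugee: r+4=v, e+5=j, f+6=l, u+7=b, g+8=o, e+9=n, e+10=o.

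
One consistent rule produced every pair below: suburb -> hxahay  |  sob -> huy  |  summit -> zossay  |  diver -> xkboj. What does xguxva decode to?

The output letters match the input read backwards, each shifted +6: suburb reversed is brubus. Two steps: reverse the string, then apply a Caesar shift of +6.
Reversing it on xguxva: shift back: x−6=r, g−6=a, u−6=o, x−6=r, v−6=p, a−6=u → raorpu; then reverse → uproar.

uproar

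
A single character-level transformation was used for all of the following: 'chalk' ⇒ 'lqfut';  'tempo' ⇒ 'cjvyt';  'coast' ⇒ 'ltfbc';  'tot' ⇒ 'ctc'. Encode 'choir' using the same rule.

lqtna

Two shifts are in play — +5 for a/e/i/o/u, +9 for every other letter.
Applying it to choir: c(cons)+9=l, h(cons)+9=q, o(vowel)+5=t, i(vowel)+5=n, r(cons)+9=a.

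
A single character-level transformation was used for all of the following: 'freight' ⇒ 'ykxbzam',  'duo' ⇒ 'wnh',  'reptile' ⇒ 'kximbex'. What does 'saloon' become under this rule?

ltehhg

Compare letters: f→y is +19, r→k is +19, e→x is +19 — a constant shift. Every letter moves 19 places later in the alphabet, wrapping around z→a.
On saloon: s+19=l, a+19=t, l+19=e, o+19=h, o+19=h, n+19=g.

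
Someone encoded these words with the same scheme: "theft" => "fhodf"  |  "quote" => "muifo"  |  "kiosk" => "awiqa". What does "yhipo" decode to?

This is an affine cipher: with a=0,…,z=25, each position x becomes (15x+6) mod 26.
Undoing it on yhipo: y(24)→7·(24−6)≡22=w; h(7)→7·(7−6)≡7=h; i(8)→7·(8−6)≡14=o; p(15)→7·(15−6)≡11=l; o(14)→7·(14−6)≡4=e (all mod 26).

whole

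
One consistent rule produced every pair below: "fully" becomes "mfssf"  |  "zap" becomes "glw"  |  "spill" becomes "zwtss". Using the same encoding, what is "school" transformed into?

zjozzs

Vowels shift forward by 11 and consonants shift forward by 7.
On school: s(cons)+7=z, c(cons)+7=j, h(cons)+7=o, o(vowel)+11=z, o(vowel)+11=z, l(cons)+7=s.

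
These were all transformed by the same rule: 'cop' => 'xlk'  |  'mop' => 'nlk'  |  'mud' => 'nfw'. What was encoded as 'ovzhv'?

Each pair mirrors across the alphabet (c↔x, o↔l, p↔k): positions sum to 25. Each letter is replaced by its mirror in the alphabet: a↔z, b↔y, c↔x, and so on (the Atbash cipher).
Reversing it on ovzhv: o↔l, v↔e, z↔a, h↔s, v↔e.

lease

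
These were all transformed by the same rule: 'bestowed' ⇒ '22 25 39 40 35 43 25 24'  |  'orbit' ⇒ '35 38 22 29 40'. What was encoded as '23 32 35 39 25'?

The number is (letter's place in the alphabet, a=1) + 20.
Reversing it on 23 32 35 39 25: 23→(23−20)÷1=3=c, 32→(32−20)÷1=12=l, 35→(35−20)÷1=15=o, 39→(39−20)÷1=19=s, 25→(25−20)÷1=5=e.

close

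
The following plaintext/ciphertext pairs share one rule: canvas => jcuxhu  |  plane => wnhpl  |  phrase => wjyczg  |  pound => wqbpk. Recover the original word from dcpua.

Shifts by position in canvas: pos 0: c→j (+7), pos 1: a→c (+2), pos 2: n→u (+7), pos 3: v→x (+2) — repeating every 2. A repeating key of period 2 is used — shifts +7, +2 over and over.
Decoding dcpua: d−7=w, c−2=a, p−7=i, u−2=s, a−7=t.

waist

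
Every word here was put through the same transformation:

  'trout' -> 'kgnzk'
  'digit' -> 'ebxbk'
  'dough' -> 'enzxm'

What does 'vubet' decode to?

t(19)→k(10) and r(17)→g(6) fit y≡15x+11 (mod 26); the inverse of 15 mod 26 is 7. Treating letters as 0–25, the rule is x ↦ 15x + 11 (mod 26).
Undoing it on vubet: v(21)→7·(21−11)≡18=s; u(20)→7·(20−11)≡11=l; b(1)→7·(1−11)≡8=i; e(4)→7·(4−11)≡3=d; t(19)→7·(19−11)≡4=e (all mod 26).

slide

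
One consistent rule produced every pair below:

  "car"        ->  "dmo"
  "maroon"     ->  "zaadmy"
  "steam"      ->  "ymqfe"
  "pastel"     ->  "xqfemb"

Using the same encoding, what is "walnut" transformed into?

The word is reversed, then every letter is shifted forward by 12.
Applying it to walnut: reverse → tunlaw; then shift: t+12=f, u+12=g, n+12=z, l+12=x, a+12=m, w+12=i.

fgzxmi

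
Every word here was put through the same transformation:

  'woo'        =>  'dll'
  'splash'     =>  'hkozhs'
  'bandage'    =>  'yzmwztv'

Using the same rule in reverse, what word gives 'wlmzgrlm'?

Each pair mirrors across the alphabet (w↔d, o↔l, o↔l): positions sum to 25. This is the alphabet-reversal cipher (Atbash): a becomes z, b becomes y, etc.
Undoing it on wlmzgrlm: w↔d, l↔o, m↔n, z↔a, g↔t, r↔i, l↔o, m↔n.

donation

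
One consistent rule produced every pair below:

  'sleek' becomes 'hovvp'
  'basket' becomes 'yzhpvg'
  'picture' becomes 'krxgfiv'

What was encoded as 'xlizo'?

Each pair mirrors across the alphabet (s↔h, l↔o, e↔v): positions sum to 25. Each letter is replaced by its mirror in the alphabet: a↔z, b↔y, c↔x, and so on (the Atbash cipher).
Decoding xlizo: x↔c, l↔o, i↔r, z↔a, o↔l.

coral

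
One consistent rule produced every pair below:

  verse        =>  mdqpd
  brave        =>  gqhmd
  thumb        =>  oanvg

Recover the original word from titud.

ozone

This is an affine cipher: with a=0,…,z=25, each position x becomes (25x+7) mod 26.
Reversing it on titud: t(19)→25·(19−7)≡14=o; i(8)→25·(8−7)≡25=z; t(19)→25·(19−7)≡14=o; u(20)→25·(20−7)≡13=n; d(3)→25·(3−7)≡4=e (all mod 26).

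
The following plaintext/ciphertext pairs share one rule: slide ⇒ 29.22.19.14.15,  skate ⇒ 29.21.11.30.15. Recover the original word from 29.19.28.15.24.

siren

s is letter #19 and maps to 29: an offset of 10. Each letter is replaced by its alphabet position (a=1..z=26) + 10.
Undoing it on 29.19.28.15.24: 29→(29−10)÷1=19=s, 19→(19−10)÷1=9=i, 28→(28−10)÷1=18=r, 15→(15−10)÷1=5=e, 24→(24−10)÷1=14=n.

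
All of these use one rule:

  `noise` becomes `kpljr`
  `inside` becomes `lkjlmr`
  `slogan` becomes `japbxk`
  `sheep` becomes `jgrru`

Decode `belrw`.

grief

n(13)→k(10) and o(14)→p(15) fit y≡5x+23 (mod 26); the inverse of 5 mod 26 is 21. Each letter's alphabet position (a=0..z=25) is mapped through 5·x+23 mod 26 — an affine cipher.
Reversing it on belrw: b(1)→21·(1−23)≡6=g; e(4)→21·(4−23)≡17=r; l(11)→21·(11−23)≡8=i; r(17)→21·(17−23)≡4=e; w(22)→21·(22−23)≡5=f (all mod 26).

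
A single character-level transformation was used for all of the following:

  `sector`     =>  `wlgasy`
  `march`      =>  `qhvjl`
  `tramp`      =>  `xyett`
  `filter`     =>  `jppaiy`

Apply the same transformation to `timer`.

xpqlv

Shifts by position in sector: pos 0: s→w (+4), pos 1: e→l (+7), pos 2: c→g (+4), pos 3: t→a (+7) — repeating every 2. The shifts repeat in a cycle of length 2: positions 0,1,… shift by +4, +7, then the pattern repeats.
For timer: t+4=x, i+7=p, m+4=q, e+7=l, r+4=v.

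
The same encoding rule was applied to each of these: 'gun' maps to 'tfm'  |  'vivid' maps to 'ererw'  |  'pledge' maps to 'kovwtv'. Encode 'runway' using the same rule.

Each letter is replaced by its mirror in the alphabet: a↔z, b↔y, c↔x, and so on (the Atbash cipher).
For runway: r↔i, u↔f, n↔m, w↔d, a↔z, y↔b.

ifmdzb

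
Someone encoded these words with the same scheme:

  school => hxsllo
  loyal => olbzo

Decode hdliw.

sword

Each pair mirrors across the alphabet (s↔h, c↔x, h↔s): positions sum to 25. Each letter is replaced by its mirror in the alphabet: a↔z, b↔y, c↔x, and so on (the Atbash cipher).
Undoing it on hdliw: h↔s, d↔w, l↔o, i↔r, w↔d.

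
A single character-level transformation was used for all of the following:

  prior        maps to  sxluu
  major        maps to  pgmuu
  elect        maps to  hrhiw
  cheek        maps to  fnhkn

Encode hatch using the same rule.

kgwik

Shifts by position in prior: pos 0: p→s (+3), pos 1: r→x (+6), pos 2: i→l (+3), pos 3: o→u (+6) — repeating every 2. It's a Vigenère-style cipher with numeric key [3,6]: position i shifts by key[i mod 2].
Applying it to hatch: h+3=k, a+6=g, t+3=w, c+6=i, h+3=k.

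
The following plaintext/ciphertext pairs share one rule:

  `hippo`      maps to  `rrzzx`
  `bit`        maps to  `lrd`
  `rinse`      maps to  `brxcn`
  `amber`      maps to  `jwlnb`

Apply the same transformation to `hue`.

rdn

Two shifts are in play — +9 for a/e/i/o/u, +10 for every other letter.
On hue: h(cons)+10=r, u(vowel)+9=d, e(vowel)+9=n.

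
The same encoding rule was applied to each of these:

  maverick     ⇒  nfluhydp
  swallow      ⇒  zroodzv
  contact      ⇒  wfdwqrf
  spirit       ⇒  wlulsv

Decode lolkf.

chili

The word is reversed, then every letter is shifted forward by 3.
Decoding lolkf: shift back: l−3=i, o−3=l, l−3=i, k−3=h, f−3=c → ilihc; then reverse → chili.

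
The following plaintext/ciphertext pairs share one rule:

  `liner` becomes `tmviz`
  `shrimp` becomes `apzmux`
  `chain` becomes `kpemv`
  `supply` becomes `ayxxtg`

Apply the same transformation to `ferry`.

nizzg

Vowels shift forward by 4 and consonants shift forward by 8.
On ferry: f(cons)+8=n, e(vowel)+4=i, r(cons)+8=z, r(cons)+8=z, y(cons)+8=g.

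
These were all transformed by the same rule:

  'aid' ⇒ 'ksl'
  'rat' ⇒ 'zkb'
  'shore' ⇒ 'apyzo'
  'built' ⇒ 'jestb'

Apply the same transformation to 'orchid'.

yzkpsl

Vowels shift forward by 10 and consonants shift forward by 8.
Applying it to orchid: o(vowel)+10=y, r(cons)+8=z, c(cons)+8=k, h(cons)+8=p, i(vowel)+10=s, d(cons)+8=l.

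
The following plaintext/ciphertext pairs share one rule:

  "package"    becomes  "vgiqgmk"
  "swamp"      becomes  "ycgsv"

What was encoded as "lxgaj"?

fraud

This is a Caesar cipher with shift 6.
Undoing it on lxgaj: l−6=f, x−6=r, g−6=a, a−6=u, j−6=d.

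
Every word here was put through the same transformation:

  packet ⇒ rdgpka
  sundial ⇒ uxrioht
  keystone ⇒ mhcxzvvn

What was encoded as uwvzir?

In packet: p→r is +2, a→d is +3, c→g is +4, k→p is +5 — the shift increases by 1 each position. Letter i (0-indexed) is shifted by i+2, so successive shifts are 2, 3, 4, ….
Undoing it on uwvzir: u−2=s, w−3=t, v−4=r, z−5=u, i−6=c, r−7=k.

struck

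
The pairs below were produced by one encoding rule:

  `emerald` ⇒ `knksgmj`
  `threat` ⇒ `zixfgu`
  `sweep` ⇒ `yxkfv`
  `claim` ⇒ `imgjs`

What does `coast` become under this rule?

Shifts by position in emerald: pos 0: e→k (+6), pos 1: m→n (+1), pos 2: e→k (+6), pos 3: r→s (+1) — repeating every 2. A repeating key of period 2 is used — shifts +6, +1 over and over.
On coast: c+6=i, o+1=p, a+6=g, s+1=t, t+6=z.

ipgtz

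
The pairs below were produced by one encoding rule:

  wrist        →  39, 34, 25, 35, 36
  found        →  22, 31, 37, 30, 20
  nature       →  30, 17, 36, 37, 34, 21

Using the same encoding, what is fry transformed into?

22, 34, 41

w is letter #23 and maps to 39: an offset of 16. Letters become their 1-based position plus 16 (so a→17, b→18, …).
On fry: f=6→22, r=18→34, y=25→41.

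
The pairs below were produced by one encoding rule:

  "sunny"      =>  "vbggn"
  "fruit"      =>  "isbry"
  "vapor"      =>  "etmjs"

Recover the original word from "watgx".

s(18)→v(21) and u(20)→b(1) fit y≡3x+19 (mod 26); the inverse of 3 mod 26 is 9. This is an affine cipher: with a=0,…,z=25, each position x becomes (3x+19) mod 26.
Decoding watgx: w(22)→9·(22−19)≡1=b; a(0)→9·(0−19)≡11=l; t(19)→9·(19−19)≡0=a; g(6)→9·(6−19)≡13=n; x(23)→9·(23−19)≡10=k (all mod 26).

blank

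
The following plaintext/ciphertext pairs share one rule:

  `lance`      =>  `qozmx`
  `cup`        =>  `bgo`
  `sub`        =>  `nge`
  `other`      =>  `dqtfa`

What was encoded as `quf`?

tie

The output letters match the input read backwards, each shifted +12: lance reversed is ecnal. The word is reversed, then every letter is shifted forward by 12.
Undoing it on quf: shift back: q−12=e, u−12=i, f−12=t → eit; then reverse → tie.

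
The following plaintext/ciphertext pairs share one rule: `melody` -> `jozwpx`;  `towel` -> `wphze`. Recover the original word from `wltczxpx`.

memorial

The output letters match the input read backwards, each shifted +11: melody reversed is ydolem. The word is reversed, then every letter is shifted forward by 11.
Reversing it on wltczxpx: shift back: w−11=l, l−11=a, t−11=i, c−11=r, z−11=o, x−11=m, p−11=e, x−11=m → lairomem; then reverse → memorial.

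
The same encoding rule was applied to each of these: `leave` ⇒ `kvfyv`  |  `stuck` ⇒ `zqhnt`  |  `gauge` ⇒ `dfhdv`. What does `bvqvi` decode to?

l(11)→k(10) and e(4)→v(21) fit y≡17x+5 (mod 26); the inverse of 17 mod 26 is 23. This is an affine cipher: with a=0,…,z=25, each position x becomes (17x+5) mod 26.
Decoding bvqvi: b(1)→23·(1−5)≡12=m; v(21)→23·(21−5)≡4=e; q(16)→23·(16−5)≡19=t; v(21)→23·(21−5)≡4=e; i(8)→23·(8−5)≡17=r (all mod 26).

meter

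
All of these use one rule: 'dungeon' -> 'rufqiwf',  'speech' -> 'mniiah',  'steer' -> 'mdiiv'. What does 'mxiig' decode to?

sleek

d(3)→r(17) and u(20)→u(20) fit y≡17x+18 (mod 26); the inverse of 17 mod 26 is 23. Each letter's alphabet position (a=0..z=25) is mapped through 17·x+18 mod 26 — an affine cipher.
Reversing it on mxiig: m(12)→23·(12−18)≡18=s; x(23)→23·(23−18)≡11=l; i(8)→23·(8−18)≡4=e; i(8)→23·(8−18)≡4=e; g(6)→23·(6−18)≡10=k (all mod 26).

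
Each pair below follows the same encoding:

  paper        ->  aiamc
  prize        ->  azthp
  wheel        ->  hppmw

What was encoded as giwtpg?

Shifts by position in paper: pos 0: p→a (+11), pos 1: a→i (+8), pos 2: p→a (+11), pos 3: e→m (+8) — repeating every 2. A repeating key of period 2 is used — shifts +11, +8 over and over.
Undoing it on giwtpg: g−11=v, i−8=a, w−11=l, t−8=l, p−11=e, g−8=y.

valley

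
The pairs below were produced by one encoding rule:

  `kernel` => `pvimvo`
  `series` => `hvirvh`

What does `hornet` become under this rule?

slimvg

Letters are reflected about the middle of the alphabet (position → 25−position): Atbash.
Applying it to hornet: h↔s, o↔l, r↔i, n↔m, e↔v, t↔g.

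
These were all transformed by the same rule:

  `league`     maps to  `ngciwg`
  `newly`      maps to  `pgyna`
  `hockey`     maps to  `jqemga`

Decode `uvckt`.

stair

Compare letters: l→n is +2, e→g is +2, a→c is +2 — a constant shift. Each letter is shifted forward by 2 in the alphabet (a Caesar shift of +2).
Decoding uvckt: u−2=s, v−2=t, c−2=a, k−2=i, t−2=r.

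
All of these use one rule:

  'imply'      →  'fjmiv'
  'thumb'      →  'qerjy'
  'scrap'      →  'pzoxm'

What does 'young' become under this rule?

This is a Caesar cipher with shift 23.
For young: y+23=v, o+23=l, u+23=r, n+23=k, g+23=d.

vlrkd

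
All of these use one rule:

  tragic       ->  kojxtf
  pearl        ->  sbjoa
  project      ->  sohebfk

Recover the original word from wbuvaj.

t(19)→k(10) and r(17)→o(14) fit y≡11x+9 (mod 26); the inverse of 11 mod 26 is 19. Treating letters as 0–25, the rule is x ↦ 11x + 9 (mod 26).
Decoding wbuvaj: w(22)→19·(22−9)≡13=n; b(1)→19·(1−9)≡4=e; u(20)→19·(20−9)≡1=b; v(21)→19·(21−9)≡20=u; a(0)→19·(0−9)≡11=l; j(9)→19·(9−9)≡0=a (all mod 26).

nebula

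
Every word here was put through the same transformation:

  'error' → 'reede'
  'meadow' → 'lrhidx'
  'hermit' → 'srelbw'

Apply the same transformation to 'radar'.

e(4)→r(17) and r(17)→e(4) fit y≡9x+7 (mod 26); the inverse of 9 mod 26 is 3. Treating letters as 0–25, the rule is x ↦ 9x + 7 (mod 26).
Applying it to radar: r(17)→9·17+7≡4=e; a(0)→9·0+7≡7=h; d(3)→9·3+7≡8=i; a(0)→9·0+7≡7=h; r(17)→9·17+7≡4=e (all mod 26).

ehihe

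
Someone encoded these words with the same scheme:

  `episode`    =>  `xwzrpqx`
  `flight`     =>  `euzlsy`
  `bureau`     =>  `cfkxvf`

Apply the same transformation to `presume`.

wkxrfbx

e(4)→x(23) and p(15)→w(22) fit y≡7x+21 (mod 26); the inverse of 7 mod 26 is 15. This is an affine cipher: with a=0,…,z=25, each position x becomes (7x+21) mod 26.
For presume: p(15)→7·15+21≡22=w; r(17)→7·17+21≡10=k; e(4)→7·4+21≡23=x; s(18)→7·18+21≡17=r; u(20)→7·20+21≡5=f; m(12)→7·12+21≡1=b; e(4)→7·4+21≡23=x (all mod 26).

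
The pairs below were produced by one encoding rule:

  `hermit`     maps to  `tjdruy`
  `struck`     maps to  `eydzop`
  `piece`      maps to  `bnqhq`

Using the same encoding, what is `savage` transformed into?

Shifts by position in hermit: pos 0: h→t (+12), pos 1: e→j (+5), pos 2: r→d (+12), pos 3: m→r (+5) — repeating every 2. The shifts repeat in a cycle of length 2: positions 0,1,… shift by +12, +5, then the pattern repeats.
On savage: s+12=e, a+5=f, v+12=h, a+5=f, g+12=s, e+5=j.

efhfsj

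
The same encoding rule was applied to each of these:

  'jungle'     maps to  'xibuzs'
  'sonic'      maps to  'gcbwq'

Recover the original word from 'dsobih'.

peanut

Every letter moves 14 places later in the alphabet, wrapping around z→a.
Decoding dsobih: d−14=p, s−14=e, o−14=a, b−14=n, i−14=u, h−14=t.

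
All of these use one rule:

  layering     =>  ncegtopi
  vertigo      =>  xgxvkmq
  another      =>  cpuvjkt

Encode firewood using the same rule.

It's a Vigenère-style cipher with numeric key [2,2,6]: position i shifts by key[i mod 3].
On firewood: f+2=h, i+2=k, r+6=x, e+2=g, w+2=y, o+6=u, o+2=q, d+2=f.

hkxgyuqf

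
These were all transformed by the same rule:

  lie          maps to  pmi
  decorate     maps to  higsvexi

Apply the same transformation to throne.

Every letter moves 4 places later in the alphabet, wrapping around z→a.
For throne: t+4=x, h+4=l, r+4=v, o+4=s, n+4=r, e+4=i.

xlvsri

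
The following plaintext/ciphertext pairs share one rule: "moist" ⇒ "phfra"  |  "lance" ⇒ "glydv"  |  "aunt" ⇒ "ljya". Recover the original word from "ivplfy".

m(12)→p(15) and o(14)→h(7) fit y≡9x+11 (mod 26); the inverse of 9 mod 26 is 3. Treating letters as 0–25, the rule is x ↦ 9x + 11 (mod 26).
Undoing it on ivplfy: i(8)→3·(8−11)≡17=r; v(21)→3·(21−11)≡4=e; p(15)→3·(15−11)≡12=m; l(11)→3·(11−11)≡0=a; f(5)→3·(5−11)≡8=i; y(24)→3·(24−11)≡13=n (all mod 26).

remain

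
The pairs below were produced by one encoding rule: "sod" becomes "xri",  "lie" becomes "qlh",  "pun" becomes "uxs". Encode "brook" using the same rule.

gwrrp

The shift depends on letter class: consonant s→x is +5, but vowel o→r is +3. Two shifts are in play — +3 for a/e/i/o/u, +5 for every other letter.
For brook: b(cons)+5=g, r(cons)+5=w, o(vowel)+3=r, o(vowel)+3=r, k(cons)+5=p.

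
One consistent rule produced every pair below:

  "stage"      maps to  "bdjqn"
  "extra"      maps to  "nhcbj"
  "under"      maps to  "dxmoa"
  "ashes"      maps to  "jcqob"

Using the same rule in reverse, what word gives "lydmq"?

couch

Shifts by position in stage: pos 0: s→b (+9), pos 1: t→d (+10), pos 2: a→j (+9), pos 3: g→q (+10) — repeating every 2. A repeating key of period 2 is used — shifts +9, +10 over and over.
Decoding lydmq: l−9=c, y−10=o, d−9=u, m−10=c, q−9=h.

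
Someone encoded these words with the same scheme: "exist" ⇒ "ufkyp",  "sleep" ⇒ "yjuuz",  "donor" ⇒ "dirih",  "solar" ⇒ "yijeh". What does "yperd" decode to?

stand

e(4)→u(20) and x(23)→f(5) fit y≡17x+4 (mod 26); the inverse of 17 mod 26 is 23. Treating letters as 0–25, the rule is x ↦ 17x + 4 (mod 26).
Decoding yperd: y(24)→23·(24−4)≡18=s; p(15)→23·(15−4)≡19=t; e(4)→23·(4−4)≡0=a; r(17)→23·(17−4)≡13=n; d(3)→23·(3−4)≡3=d (all mod 26).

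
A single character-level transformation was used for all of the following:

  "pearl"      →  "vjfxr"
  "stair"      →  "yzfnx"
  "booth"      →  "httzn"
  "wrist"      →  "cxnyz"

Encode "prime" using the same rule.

vxnsj

Vowels shift forward by 5 and consonants shift forward by 6.
Applying it to prime: p(cons)+6=v, r(cons)+6=x, i(vowel)+5=n, m(cons)+6=s, e(vowel)+5=j.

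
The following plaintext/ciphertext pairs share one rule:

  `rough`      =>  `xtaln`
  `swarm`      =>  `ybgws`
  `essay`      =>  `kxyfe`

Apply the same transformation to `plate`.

vqgyk

Shifts by position in rough: pos 0: r→x (+6), pos 1: o→t (+5), pos 2: u→a (+6), pos 3: g→l (+5) — repeating every 2. It's a Vigenère-style cipher with numeric key [6,5]: position i shifts by key[i mod 2].
On plate: p+6=v, l+5=q, a+6=g, t+5=y, e+6=k.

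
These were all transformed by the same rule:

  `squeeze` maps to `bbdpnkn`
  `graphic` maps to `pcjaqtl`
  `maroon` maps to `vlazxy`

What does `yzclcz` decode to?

potato

It's a Vigenère-style cipher with numeric key [9,11]: position i shifts by key[i mod 2].
Undoing it on yzclcz: y−9=p, z−11=o, c−9=t, l−11=a, c−9=t, z−11=o.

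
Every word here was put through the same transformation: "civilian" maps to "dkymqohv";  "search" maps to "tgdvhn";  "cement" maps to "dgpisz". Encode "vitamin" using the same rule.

wkwerou

In civilian: c→d is +1, i→k is +2, v→y is +3, i→m is +4 — the shift increases by 1 each position. Each letter shifts forward by (position + 1), i.e. 1, 2, 3, … — the shift grows by one for each successive letter.
Applying it to vitamin: v+1=w, i+2=k, t+3=w, a+4=e, m+5=r, i+6=o, n+7=u.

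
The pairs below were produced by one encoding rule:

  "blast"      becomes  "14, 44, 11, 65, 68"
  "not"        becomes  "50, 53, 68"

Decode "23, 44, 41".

b(#2)→14 and l(#12)→44: differences scale by 3, so n = 3·pos + 8. Each letter becomes 3×(its alphabet position, a=1..z=26) + 8.
Decoding 23, 44, 41: 23→(23−8)÷3=5=e, 44→(44−8)÷3=12=l, 41→(41−8)÷3=11=k.

elk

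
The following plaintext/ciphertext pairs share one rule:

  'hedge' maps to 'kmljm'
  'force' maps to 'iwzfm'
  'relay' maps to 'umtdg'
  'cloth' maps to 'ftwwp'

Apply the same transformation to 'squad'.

Shifts by position in hedge: pos 0: h→k (+3), pos 1: e→m (+8), pos 2: d→l (+8), pos 3: g→j (+3), pos 4: e→m (+8) — repeating every 3. It's a Vigenère-style cipher with numeric key [3,8,8]: position i shifts by key[i mod 3].
Applying it to squad: s+3=v, q+8=y, u+8=c, a+3=d, d+8=l.

vycdl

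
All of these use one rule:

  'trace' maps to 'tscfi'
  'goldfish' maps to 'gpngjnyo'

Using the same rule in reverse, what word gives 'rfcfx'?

react

Each letter shifts forward by its position index (0, 1, 2, …) — the shift grows by one for each successive letter.
Decoding rfcfx: r−0=r, f−1=e, c−2=a, f−3=c, x−4=t.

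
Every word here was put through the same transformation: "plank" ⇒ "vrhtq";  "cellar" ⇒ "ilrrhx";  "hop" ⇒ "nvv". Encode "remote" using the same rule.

The rule splits by letter class: vowels +7, consonants +6.
For remote: r(cons)+6=x, e(vowel)+7=l, m(cons)+6=s, o(vowel)+7=v, t(cons)+6=z, e(vowel)+7=l.

xlsvzl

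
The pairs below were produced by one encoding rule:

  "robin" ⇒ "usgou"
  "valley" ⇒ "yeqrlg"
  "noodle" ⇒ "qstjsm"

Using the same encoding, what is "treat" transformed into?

wvjga

Letter i (0-indexed) is shifted by i+3, so successive shifts are 3, 4, 5, ….
On treat: t+3=w, r+4=v, e+5=j, a+6=g, t+7=a.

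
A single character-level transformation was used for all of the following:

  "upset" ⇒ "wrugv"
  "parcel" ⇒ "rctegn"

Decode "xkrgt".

Compare letters: u→w is +2, p→r is +2, s→u is +2 — a constant shift. This is a Caesar cipher with shift 2.
Undoing it on xkrgt: x−2=v, k−2=i, r−2=p, g−2=e, t−2=r.

viper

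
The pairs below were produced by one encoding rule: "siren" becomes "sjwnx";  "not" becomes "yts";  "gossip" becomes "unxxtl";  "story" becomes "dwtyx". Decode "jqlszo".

jungle

The output letters match the input read backwards, each shifted +5: siren reversed is neris. Two steps: reverse the string, then apply a Caesar shift of +5.
Decoding jqlszo: shift back: j−5=e, q−5=l, l−5=g, s−5=n, z−5=u, o−5=j → elgnuj; then reverse → jungle.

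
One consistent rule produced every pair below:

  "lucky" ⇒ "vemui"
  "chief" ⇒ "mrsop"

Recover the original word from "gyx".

Compare letters: l→v is +10, u→e is +10, c→m is +10 — a constant shift. This is a Caesar cipher with shift 10.
Undoing it on gyx: g−10=w, y−10=o, x−10=n.

won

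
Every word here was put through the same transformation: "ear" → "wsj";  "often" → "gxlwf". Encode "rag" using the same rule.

jsy

This is a Caesar cipher with shift 18.
For rag: r+18=j, a+18=s, g+18=y.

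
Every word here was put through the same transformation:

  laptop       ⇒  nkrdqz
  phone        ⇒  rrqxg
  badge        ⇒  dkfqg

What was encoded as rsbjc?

Shifts by position in laptop: pos 0: l→n (+2), pos 1: a→k (+10), pos 2: p→r (+2), pos 3: t→d (+10) — repeating every 2. A repeating key of period 2 is used — shifts +2, +10 over and over.
Undoing it on rsbjc: r−2=p, s−10=i, b−2=z, j−10=z, c−2=a.

pizza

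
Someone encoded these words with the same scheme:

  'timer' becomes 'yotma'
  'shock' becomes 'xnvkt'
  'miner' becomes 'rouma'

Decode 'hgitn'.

In timer: t→y is +5, i→o is +6, m→t is +7, e→m is +8 — the shift increases by 1 each position. Letter i (0-indexed) is shifted by i+5, so successive shifts are 5, 6, 7, ….
Reversing it on hgitn: h−5=c, g−6=a, i−7=b, t−8=l, n−9=e.

cable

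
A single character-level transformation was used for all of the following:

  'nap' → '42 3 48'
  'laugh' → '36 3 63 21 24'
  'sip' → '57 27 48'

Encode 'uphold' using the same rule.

n(#14)→42 and a(#1)→3: differences scale by 3, so n = 3·pos + 0. The formula is n = 3×(alphabet index, a=1).
Applying it to uphold: u=21→63, p=16→48, h=8→24, o=15→45, l=12→36, d=4→12.

63 48 24 45 36 12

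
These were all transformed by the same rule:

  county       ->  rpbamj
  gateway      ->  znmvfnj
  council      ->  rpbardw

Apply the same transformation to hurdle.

Treating letters as 0–25, the rule is x ↦ 15x + 13 (mod 26).
On hurdle: h(7)→15·7+13≡14=o; u(20)→15·20+13≡1=b; r(17)→15·17+13≡8=i; d(3)→15·3+13≡6=g; l(11)→15·11+13≡22=w; e(4)→15·4+13≡21=v (all mod 26).

obigwv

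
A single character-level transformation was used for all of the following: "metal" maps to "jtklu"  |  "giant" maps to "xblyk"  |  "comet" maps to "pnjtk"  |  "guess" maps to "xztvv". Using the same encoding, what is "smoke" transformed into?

m(12)→j(9) and e(4)→t(19) fit y≡15x+11 (mod 26); the inverse of 15 mod 26 is 7. This is an affine cipher: with a=0,…,z=25, each position x becomes (15x+11) mod 26.
On smoke: s(18)→15·18+11≡21=v; m(12)→15·12+11≡9=j; o(14)→15·14+11≡13=n; k(10)→15·10+11≡5=f; e(4)→15·4+11≡19=t (all mod 26).

vjnft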